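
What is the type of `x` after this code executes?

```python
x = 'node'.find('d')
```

str.find() returns int index

int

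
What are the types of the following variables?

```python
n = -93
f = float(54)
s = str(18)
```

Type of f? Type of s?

f is assigned the result of calling float(), which returns a float; s is assigned the result of calling str(), which returns a str

float, str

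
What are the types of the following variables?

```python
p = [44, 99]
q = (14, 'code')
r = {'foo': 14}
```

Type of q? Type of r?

q is assigned a tuple (parenthesized, comma-separated values); r is assigned a dict literal ({key: value})

tuple, dict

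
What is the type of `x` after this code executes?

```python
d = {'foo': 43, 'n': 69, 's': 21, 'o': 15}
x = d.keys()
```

.keys() returns dict_keys view

dict_keys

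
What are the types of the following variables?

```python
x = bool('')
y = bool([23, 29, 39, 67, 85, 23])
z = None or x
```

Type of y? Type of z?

bool() returns bool; None or bool returns the bool

bool, bool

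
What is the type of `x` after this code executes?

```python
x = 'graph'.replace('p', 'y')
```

str.replace() returns str

str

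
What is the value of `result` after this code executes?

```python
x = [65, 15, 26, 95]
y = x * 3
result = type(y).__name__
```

x is list; y is list; result = 'list'

'list'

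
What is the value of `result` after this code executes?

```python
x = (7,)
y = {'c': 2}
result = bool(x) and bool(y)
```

x = (7,); y = {'c': 2}; result = True

True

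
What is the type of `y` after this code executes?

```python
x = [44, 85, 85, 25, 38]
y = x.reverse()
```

list.reverse() returns None

NoneType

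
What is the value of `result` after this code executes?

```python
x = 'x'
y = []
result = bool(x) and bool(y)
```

x = 'x'; y = []; result = False

False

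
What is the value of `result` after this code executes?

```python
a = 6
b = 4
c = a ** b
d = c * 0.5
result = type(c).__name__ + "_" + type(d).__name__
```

a is int; b is int; c is int; d is float; result = 'int_float'

'int_float'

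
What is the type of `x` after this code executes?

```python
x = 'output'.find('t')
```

str.find() returns int index

int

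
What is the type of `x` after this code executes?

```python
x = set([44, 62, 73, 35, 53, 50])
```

set() constructor returns set

set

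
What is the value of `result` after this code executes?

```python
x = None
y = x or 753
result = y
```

x = None; y = 753; result = 753

753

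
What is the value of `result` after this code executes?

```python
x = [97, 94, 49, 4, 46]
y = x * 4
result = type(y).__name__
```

x is list; y is list; result = 'list'

'list'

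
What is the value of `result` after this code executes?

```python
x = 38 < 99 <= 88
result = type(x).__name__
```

x is bool; result = 'bool'

'bool'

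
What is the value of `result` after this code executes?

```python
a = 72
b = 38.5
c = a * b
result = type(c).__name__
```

a is int; b is float; c is float; result = 'float'

'float'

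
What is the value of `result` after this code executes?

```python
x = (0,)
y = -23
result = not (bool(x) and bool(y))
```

x = (0,); y = -23; result = False

False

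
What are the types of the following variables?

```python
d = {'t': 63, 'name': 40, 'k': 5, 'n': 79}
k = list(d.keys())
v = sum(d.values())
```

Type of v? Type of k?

sum of ints is int; list() converts to list

int, list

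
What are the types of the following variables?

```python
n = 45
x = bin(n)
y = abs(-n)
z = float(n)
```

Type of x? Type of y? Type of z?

bin() returns str; abs() of int returns int; float() returns float

str, int, float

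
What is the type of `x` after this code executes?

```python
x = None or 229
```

'or' with None returns the other truthy value

int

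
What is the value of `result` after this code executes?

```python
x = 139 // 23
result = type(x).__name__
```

x is int; result = 'int'

'int'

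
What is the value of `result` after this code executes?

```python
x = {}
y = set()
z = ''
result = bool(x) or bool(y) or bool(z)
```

x = {}; y = set(); z = ''; result = False

False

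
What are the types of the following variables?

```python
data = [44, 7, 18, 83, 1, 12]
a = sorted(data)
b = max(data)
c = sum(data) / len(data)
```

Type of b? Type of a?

max of ints returns int; sorted() returns list

int, list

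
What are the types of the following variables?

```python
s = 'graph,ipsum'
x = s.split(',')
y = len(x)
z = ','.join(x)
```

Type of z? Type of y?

str.join() returns str; len() returns int

str, int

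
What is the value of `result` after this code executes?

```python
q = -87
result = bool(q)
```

q = -87; result = True

True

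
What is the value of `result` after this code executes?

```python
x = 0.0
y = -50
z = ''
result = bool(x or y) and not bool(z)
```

x = 0.0; y = -50; z = ''; result = True

True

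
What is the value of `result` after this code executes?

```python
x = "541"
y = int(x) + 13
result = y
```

x = '541'; y = 554; result = 554

554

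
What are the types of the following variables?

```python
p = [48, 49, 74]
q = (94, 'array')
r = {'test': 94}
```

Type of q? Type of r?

q is assigned a tuple (parenthesized, comma-separated values); r is assigned a dict literal ({key: value})

tuple, dict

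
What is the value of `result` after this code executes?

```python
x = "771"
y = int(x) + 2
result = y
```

x = '771'; y = 773; result = 773

773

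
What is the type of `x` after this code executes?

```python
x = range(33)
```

range() returns a range object

range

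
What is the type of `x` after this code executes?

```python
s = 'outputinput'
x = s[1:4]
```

Slicing a str returns str

str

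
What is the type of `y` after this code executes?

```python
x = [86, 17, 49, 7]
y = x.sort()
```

list.sort() returns None (mutates in place)

NoneType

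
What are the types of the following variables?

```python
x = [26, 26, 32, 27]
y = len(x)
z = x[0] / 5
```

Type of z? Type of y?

int / int = float; len() returns int

float, int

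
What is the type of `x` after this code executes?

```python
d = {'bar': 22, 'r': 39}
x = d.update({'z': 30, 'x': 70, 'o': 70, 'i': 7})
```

dict.update() returns None

NoneType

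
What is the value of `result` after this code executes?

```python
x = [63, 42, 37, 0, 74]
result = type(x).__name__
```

x is list; result = 'list'

'list'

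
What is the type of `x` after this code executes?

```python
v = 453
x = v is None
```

'is' comparison returns bool

bool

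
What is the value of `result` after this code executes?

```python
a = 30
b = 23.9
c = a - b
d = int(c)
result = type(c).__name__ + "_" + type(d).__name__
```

a is int; b is float; c is float; d is int; result = 'float_int'

'float_int'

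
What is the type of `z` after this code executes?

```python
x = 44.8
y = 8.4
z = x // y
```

float // float = float

float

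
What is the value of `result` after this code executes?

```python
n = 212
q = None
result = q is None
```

n = 212; q = None; result = True

True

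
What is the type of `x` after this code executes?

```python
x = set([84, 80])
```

set() constructor returns set

set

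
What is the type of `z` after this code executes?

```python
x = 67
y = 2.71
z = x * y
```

int * float = float

float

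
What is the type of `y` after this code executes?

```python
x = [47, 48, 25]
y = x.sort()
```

list.sort() returns None (mutates in place)

NoneType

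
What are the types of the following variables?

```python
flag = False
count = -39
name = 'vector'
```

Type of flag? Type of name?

flag is assigned the constant False, which has type bool; name is assigned a quoted string literal, so it is a str

bool, str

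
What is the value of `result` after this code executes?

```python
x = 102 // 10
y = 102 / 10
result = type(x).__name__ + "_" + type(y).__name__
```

x is int; y is float; result = 'int_float'

'int_float'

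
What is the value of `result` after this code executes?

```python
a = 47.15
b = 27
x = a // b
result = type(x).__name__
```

a is float; b is int; x is float; result = 'float'

'float'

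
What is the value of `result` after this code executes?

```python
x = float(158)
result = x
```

x = 158.0; result = 158.0

158.0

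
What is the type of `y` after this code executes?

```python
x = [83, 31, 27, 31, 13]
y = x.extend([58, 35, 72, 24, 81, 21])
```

list.extend() returns None

NoneType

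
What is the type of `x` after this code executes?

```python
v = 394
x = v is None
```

'is' comparison returns bool

bool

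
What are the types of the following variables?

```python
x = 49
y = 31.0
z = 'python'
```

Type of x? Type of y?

x is assigned a bare integer (no decimal point), so it is an int; y is assigned a number with a decimal point, so it is a float

int, float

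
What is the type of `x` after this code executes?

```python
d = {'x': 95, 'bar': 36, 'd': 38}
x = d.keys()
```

.keys() returns dict_keys view

dict_keys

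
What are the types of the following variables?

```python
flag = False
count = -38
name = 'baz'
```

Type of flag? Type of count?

flag is assigned the constant False, which has type bool; count is assigned a bare integer (no decimal point), so it is an int

bool, int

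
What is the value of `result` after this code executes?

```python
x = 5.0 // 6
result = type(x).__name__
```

x is float; result = 'float'

'float'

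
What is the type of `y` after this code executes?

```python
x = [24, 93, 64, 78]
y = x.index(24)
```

list.index() returns int

int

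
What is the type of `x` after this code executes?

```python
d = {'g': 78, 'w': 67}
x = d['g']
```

Accessing dict[str, int] with str key returns int

int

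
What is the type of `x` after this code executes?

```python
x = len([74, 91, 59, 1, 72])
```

len() always returns int

int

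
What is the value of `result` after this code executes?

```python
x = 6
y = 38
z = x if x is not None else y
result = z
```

x = 6; y = 38; z = 6; result = 6

6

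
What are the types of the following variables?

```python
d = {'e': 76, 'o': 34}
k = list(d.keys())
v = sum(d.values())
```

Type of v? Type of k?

sum of ints is int; list() converts to list

int, list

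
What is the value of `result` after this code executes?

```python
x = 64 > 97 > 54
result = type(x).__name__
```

x is bool; result = 'bool'

'bool'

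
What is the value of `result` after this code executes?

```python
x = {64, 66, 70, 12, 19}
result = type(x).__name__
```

x is set; result = 'set'

'set'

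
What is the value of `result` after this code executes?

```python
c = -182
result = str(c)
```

c = -182; result = '-182'

'-182'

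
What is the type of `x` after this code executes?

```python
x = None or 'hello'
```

'or' with None returns the other truthy value (str)

str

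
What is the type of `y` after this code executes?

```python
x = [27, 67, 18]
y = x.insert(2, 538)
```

list.insert() returns None

NoneType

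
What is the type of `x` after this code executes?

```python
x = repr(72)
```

repr() returns str

str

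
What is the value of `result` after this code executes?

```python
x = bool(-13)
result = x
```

x = True; result = True

True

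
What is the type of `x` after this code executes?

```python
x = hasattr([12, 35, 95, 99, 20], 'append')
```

hasattr() returns bool

bool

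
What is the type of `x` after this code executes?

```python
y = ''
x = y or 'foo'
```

'or' returns first truthy value (str)

str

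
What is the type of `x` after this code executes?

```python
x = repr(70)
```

repr() returns str

str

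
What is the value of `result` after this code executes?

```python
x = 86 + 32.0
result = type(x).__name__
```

x is float; result = 'float'

'float'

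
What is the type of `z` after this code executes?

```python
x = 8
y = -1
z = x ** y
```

int ** negative = float

float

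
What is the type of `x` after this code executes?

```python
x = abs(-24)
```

abs() of int returns int

int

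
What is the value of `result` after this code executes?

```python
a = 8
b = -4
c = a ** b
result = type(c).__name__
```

a is int; b is int; c is float; result = 'float'

'float'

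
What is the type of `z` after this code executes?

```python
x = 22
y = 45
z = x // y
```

int // int = int

int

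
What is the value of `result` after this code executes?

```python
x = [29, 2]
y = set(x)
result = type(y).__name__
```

x is list; y is set; result = 'set'

'set'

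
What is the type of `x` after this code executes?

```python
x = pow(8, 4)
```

pow(int, int) returns int

int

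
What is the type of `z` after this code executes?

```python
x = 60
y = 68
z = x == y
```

Equality comparison returns bool

bool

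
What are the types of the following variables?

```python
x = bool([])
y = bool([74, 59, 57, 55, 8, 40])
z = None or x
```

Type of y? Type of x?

bool() returns bool; bool() returns bool

bool, bool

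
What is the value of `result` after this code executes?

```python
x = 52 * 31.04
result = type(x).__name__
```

x is float; result = 'float'

'float'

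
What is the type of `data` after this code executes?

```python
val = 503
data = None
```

None has type NoneType

NoneType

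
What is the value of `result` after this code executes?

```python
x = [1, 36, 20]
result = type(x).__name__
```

x is list; result = 'list'

'list'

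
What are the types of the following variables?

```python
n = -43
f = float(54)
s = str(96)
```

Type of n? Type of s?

n is assigned a bare integer (no decimal point), so it is an int; s is assigned the result of calling str(), which returns a str

int, str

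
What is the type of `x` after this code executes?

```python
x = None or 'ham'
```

'or' with None returns the other truthy value (str)

str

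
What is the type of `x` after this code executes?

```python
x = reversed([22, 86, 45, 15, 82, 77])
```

reversed() on a list returns list_reverseiterator

list_reverseiterator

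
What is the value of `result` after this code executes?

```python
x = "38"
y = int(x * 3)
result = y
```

x = '38'; y = 383838; result = 383838

383838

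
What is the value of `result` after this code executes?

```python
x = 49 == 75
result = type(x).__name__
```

x is bool; result = 'bool'

'bool'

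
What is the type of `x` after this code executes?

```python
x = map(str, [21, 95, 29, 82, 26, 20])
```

map() returns a map object

map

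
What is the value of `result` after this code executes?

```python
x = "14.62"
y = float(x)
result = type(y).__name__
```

x is str; y is float; result = 'float'

'float'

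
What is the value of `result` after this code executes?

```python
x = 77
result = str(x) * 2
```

x = 77; result = '7777'

'7777'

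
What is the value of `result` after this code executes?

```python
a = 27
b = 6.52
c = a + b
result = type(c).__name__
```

a is int; b is float; c is float; result = 'float'

'float'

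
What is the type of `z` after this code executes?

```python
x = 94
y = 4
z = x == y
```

Equality comparison returns bool

bool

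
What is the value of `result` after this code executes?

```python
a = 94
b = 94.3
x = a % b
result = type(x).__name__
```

a is int; b is float; x is float; result = 'float'

'float'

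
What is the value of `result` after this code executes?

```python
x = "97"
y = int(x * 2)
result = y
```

x = '97'; y = 9797; result = 9797

9797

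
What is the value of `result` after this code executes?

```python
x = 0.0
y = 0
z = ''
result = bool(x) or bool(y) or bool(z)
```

x = 0.0; y = 0; z = ''; result = False

False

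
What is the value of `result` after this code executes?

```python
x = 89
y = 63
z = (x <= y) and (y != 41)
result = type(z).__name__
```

x is int; y is int; z is bool; result = 'bool'

'bool'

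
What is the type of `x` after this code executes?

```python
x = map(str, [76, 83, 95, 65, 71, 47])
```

map() returns a map object

map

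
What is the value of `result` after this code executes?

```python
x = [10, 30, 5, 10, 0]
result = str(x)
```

x = [10, 30, 5, 10, 0]; result = '[10, 30, 5, 10, 0]'

'[10, 30, 5, 10, 0]'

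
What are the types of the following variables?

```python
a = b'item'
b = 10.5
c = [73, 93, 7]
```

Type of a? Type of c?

a is assigned a bytes literal (b'...' prefix); c is assigned a list literal (square brackets)

bytes, list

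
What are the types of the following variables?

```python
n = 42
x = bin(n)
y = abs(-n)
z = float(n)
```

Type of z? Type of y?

float() returns float; abs() of int returns int

float, int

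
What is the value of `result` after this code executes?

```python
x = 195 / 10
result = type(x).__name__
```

x is float; result = 'float'

'float'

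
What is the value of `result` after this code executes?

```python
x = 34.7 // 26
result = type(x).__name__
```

x is float; result = 'float'

'float'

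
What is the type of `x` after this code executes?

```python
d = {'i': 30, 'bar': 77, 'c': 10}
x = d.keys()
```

.keys() returns dict_keys view

dict_keys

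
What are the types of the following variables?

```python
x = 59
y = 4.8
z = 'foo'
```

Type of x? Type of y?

x is assigned a bare integer (no decimal point), so it is an int; y is assigned a number with a decimal point, so it is a float

int, float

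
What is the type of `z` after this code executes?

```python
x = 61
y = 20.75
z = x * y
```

int * float = float

float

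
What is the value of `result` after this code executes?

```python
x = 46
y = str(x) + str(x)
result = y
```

x = 46; y = '4646'; result = '4646'

'4646'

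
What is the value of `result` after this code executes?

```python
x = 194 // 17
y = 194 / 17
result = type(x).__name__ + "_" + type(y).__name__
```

x is int; y is float; result = 'int_float'

'int_float'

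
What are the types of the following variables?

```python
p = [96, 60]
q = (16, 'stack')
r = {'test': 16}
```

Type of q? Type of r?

q is assigned a tuple (parenthesized, comma-separated values); r is assigned a dict literal ({key: value})

tuple, dict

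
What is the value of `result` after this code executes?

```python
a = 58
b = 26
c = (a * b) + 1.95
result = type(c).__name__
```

a is int; b is int; c is float; result = 'float'

'float'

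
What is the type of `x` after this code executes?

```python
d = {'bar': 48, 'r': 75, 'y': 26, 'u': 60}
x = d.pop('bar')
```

dict.pop() returns the value

int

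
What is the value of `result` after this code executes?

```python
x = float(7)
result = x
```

x = 7.0; result = 7.0

7.0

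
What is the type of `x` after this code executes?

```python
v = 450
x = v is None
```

'is' comparison returns bool

bool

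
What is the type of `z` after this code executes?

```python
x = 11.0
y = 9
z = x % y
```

float % int = float

float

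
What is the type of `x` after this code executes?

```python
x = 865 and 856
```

'and' with truthy values returns last operand (int)

int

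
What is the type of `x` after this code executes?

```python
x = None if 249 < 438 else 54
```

249 < 438 is True, so the if branch is taken

NoneType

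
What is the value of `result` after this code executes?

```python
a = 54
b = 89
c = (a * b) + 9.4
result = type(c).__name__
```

a is int; b is int; c is float; result = 'float'

'float'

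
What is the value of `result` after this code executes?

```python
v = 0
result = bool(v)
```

v = 0; result = False

False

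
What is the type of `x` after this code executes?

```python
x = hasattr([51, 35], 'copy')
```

hasattr() returns bool

bool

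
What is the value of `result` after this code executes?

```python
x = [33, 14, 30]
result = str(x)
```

x = [33, 14, 30]; result = '[33, 14, 30]'

'[33, 14, 30]'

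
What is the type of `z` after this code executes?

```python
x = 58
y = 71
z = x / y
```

int / int = float

float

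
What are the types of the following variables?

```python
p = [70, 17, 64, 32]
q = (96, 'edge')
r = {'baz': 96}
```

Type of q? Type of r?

q is assigned a tuple (parenthesized, comma-separated values); r is assigned a dict literal ({key: value})

tuple, dict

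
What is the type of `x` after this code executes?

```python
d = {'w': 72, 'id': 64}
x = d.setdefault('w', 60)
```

dict.setdefault() returns the (existing or default) value

int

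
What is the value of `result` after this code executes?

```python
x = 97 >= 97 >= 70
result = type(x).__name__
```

x is bool; result = 'bool'

'bool'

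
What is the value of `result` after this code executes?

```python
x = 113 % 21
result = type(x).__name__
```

x is int; result = 'int'

'int'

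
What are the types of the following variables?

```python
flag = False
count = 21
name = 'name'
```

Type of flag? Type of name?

flag is assigned the constant False, which has type bool; name is assigned a quoted string literal, so it is a str

bool, str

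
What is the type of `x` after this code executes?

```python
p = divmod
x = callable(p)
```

callable() returns bool

bool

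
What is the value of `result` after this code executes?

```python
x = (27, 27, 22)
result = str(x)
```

x = (27, 27, 22); result = '(27, 27, 22)'

'(27, 27, 22)'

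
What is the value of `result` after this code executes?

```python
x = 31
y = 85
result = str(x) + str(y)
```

x = 31; y = 85; result = '3185'

'3185'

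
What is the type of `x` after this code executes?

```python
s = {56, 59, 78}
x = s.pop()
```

Popping from set[int] returns int

int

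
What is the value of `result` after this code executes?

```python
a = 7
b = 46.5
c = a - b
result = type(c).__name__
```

a is int; b is float; c is float; result = 'float'

'float'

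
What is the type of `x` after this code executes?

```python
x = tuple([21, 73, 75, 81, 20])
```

tuple() constructor returns tuple

tuple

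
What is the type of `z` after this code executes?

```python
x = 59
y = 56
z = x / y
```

int / int = float

float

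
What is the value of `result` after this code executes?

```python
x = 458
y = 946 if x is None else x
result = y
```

x = 458; y = 458; result = 458

458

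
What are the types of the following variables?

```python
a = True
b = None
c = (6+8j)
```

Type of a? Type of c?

a is assigned the constant True, which has type bool; c is assigned (6+8j), an int plus an imaginary literal (j suffix), which evaluates to complex

bool, complex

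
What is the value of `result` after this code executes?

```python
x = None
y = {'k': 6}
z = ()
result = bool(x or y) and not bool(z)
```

x = None; y = {'k': 6}; z = (); result = True

True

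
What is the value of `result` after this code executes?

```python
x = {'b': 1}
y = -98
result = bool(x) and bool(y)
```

x = {'b': 1}; y = -98; result = True

True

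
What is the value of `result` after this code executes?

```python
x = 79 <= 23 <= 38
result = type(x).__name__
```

x is bool; result = 'bool'

'bool'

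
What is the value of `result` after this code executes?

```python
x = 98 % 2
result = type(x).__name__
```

x is int; result = 'int'

'int'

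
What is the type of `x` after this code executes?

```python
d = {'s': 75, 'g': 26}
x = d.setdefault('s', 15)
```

dict.setdefault() returns the (existing or default) value

int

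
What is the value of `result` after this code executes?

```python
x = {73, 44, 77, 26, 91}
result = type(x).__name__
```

x is set; result = 'set'

'set'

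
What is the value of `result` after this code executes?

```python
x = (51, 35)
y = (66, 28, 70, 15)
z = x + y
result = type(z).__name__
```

x is tuple; y is tuple; z is tuple; result = 'tuple'

'tuple'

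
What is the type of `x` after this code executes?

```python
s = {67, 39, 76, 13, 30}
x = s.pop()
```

Popping from set[int] returns int

int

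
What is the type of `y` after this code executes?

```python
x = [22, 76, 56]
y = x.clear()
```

list.clear() returns None

NoneType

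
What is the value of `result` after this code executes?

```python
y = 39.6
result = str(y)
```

y = 39.6; result = '39.6'

'39.6'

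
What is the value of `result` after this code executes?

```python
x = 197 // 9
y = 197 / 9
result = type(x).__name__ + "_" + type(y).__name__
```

x is int; y is float; result = 'int_float'

'int_float'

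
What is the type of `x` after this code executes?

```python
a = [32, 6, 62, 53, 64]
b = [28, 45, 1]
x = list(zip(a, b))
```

list(zip()) returns a list of tuples

list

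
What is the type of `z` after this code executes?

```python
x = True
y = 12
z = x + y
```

bool + int = int (bool is subclass of int)

int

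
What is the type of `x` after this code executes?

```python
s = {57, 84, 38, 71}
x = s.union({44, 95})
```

set.union() returns a new set

set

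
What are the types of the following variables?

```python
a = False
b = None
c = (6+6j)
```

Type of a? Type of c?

a is assigned the constant False, which has type bool; c is assigned (6+6j), an int plus an imaginary literal (j suffix), which evaluates to complex

bool, complex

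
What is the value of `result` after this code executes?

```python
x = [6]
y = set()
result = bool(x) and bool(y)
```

x = [6]; y = set(); result = False

False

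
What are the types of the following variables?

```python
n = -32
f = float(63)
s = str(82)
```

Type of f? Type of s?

f is assigned the result of calling float(), which returns a float; s is assigned the result of calling str(), which returns a str

float, str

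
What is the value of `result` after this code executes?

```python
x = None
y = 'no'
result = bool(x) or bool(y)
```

x = None; y = 'no'; result = True

True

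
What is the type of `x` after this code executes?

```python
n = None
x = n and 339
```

'and' returns first falsy value (None)

NoneType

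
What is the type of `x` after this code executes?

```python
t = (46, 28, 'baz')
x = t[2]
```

Index 2 of tuple is a str literal

str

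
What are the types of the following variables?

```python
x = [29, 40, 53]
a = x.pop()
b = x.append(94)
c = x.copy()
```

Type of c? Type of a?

copy() returns list; pop() returns element

list, int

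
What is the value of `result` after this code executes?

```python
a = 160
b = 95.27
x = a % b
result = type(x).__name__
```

a is int; b is float; x is float; result = 'float'

'float'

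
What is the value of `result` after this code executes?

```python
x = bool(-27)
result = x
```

x = True; result = True

True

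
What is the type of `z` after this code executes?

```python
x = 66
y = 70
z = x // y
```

int // int = int

int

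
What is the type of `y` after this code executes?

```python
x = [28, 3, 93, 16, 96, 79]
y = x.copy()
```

list.copy() returns list

list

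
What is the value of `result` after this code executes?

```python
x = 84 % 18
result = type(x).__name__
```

x is int; result = 'int'

'int'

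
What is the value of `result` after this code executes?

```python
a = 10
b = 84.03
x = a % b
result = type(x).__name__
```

a is int; b is float; x is float; result = 'float'

'float'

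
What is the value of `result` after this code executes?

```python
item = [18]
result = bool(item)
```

item = [18]; result = True

True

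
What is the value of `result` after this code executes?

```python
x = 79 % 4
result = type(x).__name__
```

x is int; result = 'int'

'int'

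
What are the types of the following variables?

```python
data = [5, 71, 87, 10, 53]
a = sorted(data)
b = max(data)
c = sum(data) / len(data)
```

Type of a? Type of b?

sorted() returns list; max of ints returns int

list, int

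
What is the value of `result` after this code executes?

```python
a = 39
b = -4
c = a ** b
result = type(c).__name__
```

a is int; b is int; c is float; result = 'float'

'float'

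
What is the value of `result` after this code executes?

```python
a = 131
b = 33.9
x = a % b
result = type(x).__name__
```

a is int; b is float; x is float; result = 'float'

'float'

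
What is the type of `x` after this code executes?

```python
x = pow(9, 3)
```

pow(int, int) returns int

int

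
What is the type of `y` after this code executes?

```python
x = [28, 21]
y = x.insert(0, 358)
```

list.insert() returns None

NoneType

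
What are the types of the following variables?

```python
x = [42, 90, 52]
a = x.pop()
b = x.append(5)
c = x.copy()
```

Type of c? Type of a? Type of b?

copy() returns list; pop() returns element; append() returns None

list, int, NoneType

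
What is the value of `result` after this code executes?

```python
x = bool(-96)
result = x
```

x = True; result = True

True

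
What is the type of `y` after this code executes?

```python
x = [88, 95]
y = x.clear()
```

list.clear() returns None

NoneType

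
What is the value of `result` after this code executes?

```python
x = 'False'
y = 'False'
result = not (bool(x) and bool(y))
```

x = 'False'; y = 'False'; result = False

False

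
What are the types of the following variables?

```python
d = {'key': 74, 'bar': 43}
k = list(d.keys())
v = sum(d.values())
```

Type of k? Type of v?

list() converts to list; sum of ints is int

list, int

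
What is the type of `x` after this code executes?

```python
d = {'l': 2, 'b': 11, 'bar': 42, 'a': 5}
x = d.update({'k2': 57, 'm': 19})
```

dict.update() returns None

NoneType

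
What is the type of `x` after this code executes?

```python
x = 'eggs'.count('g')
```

str.count() returns int

int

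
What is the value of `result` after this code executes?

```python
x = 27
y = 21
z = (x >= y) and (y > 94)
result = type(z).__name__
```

x is int; y is int; z is bool; result = 'bool'

'bool'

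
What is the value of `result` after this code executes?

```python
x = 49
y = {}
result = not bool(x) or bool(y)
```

x = 49; y = {}; result = False

False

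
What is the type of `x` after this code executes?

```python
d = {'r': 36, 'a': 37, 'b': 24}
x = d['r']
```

Accessing dict[str, int] with str key returns int

int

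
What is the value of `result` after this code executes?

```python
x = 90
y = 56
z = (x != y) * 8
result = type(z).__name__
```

x is int; y is int; z is int; result = 'int'

'int'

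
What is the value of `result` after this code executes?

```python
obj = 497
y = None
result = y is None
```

obj = 497; y = None; result = True

True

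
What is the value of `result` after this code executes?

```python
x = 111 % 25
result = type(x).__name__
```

x is int; result = 'int'

'int'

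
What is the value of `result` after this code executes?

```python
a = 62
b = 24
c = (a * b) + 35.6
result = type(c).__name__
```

a is int; b is int; c is float; result = 'float'

'float'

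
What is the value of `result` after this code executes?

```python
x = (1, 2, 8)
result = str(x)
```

x = (1, 2, 8); result = '(1, 2, 8)'

'(1, 2, 8)'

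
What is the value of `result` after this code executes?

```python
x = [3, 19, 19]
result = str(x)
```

x = [3, 19, 19]; result = '[3, 19, 19]'

'[3, 19, 19]'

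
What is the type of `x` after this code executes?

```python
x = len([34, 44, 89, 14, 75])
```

len() always returns int

int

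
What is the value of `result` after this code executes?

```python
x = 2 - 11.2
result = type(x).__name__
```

x is float; result = 'float'

'float'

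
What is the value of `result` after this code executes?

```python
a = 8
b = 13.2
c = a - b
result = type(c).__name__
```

a is int; b is float; c is float; result = 'float'

'float'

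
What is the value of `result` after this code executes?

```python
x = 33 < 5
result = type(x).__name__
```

x is bool; result = 'bool'

'bool'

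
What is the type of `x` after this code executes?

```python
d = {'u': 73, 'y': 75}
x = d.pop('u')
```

dict.pop() returns the value

int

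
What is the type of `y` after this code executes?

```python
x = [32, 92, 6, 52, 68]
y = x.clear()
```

list.clear() returns None

NoneType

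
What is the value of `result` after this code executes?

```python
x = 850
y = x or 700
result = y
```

x = 850; y = 850; result = 850

850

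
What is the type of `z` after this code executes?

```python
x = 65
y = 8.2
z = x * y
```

int * float = float

float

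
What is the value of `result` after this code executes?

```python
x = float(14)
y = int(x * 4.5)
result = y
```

x = 14.0; y = 63; result = 63

63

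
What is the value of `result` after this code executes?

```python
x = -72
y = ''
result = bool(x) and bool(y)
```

x = -72; y = ''; result = False

False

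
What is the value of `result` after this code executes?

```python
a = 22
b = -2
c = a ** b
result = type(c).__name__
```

a is int; b is int; c is float; result = 'float'

'float'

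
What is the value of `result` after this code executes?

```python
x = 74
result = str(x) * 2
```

x = 74; result = '7474'

'7474'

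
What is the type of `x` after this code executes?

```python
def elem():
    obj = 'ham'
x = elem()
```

Function without return returns None

NoneType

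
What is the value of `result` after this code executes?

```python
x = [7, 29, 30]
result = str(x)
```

x = [7, 29, 30]; result = '[7, 29, 30]'

'[7, 29, 30]'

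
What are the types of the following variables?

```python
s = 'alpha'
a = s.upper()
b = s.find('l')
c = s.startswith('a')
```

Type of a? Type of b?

upper() returns str; find() returns int

str, int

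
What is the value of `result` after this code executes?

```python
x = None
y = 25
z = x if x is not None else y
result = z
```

x = None; y = 25; z = 25; result = 25

25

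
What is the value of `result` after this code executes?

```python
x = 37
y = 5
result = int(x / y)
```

x = 37; y = 5; result = 7

7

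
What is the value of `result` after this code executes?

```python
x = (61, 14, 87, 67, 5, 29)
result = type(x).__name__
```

x is tuple; result = 'tuple'

'tuple'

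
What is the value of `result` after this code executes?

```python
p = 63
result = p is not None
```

p = 63; result = True

True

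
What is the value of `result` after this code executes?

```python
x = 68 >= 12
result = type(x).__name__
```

x is bool; result = 'bool'

'bool'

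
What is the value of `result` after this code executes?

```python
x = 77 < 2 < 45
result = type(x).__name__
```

x is bool; result = 'bool'

'bool'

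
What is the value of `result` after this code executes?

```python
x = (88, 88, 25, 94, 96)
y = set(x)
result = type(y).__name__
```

x is tuple; y is set; result = 'set'

'set'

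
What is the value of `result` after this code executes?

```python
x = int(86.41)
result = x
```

x = 86; result = 86

86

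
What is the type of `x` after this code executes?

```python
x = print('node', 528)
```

print() returns None

NoneType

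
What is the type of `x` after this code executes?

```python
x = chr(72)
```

chr() returns str (single char)

str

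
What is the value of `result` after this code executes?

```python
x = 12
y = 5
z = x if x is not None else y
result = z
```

x = 12; y = 5; z = 12; result = 12

12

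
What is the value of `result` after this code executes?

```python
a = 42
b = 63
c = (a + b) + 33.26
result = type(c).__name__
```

a is int; b is int; c is float; result = 'float'

'float'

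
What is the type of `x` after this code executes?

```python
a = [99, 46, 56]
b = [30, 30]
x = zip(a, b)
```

zip() returns a zip object

zip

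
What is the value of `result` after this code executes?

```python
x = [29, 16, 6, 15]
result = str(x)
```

x = [29, 16, 6, 15]; result = '[29, 16, 6, 15]'

'[29, 16, 6, 15]'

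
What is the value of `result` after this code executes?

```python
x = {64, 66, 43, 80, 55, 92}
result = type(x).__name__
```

x is set; result = 'set'

'set'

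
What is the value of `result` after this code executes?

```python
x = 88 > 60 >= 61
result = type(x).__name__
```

x is bool; result = 'bool'

'bool'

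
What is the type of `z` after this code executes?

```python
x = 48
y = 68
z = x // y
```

int // int = int

int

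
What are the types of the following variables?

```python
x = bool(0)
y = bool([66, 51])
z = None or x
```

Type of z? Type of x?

None or bool returns the bool; bool() returns bool

bool, bool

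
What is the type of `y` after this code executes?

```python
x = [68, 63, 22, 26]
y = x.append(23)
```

list.append() returns None (mutates in place)

NoneType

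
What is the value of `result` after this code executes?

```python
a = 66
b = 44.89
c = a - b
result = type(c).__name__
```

a is int; b is float; c is float; result = 'float'

'float'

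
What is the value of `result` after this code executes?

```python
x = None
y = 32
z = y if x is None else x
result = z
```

x = None; y = 32; z = 32; result = 32

32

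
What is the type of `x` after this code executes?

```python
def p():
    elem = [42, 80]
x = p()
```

Function without return returns None

NoneType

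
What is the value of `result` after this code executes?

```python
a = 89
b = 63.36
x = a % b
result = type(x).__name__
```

a is int; b is float; x is float; result = 'float'

'float'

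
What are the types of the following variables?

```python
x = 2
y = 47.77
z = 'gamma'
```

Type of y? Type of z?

y is assigned a number with a decimal point, so it is a float; z is assigned a quoted string literal, so it is a str

float, str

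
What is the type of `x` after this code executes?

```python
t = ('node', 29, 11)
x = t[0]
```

Index 0 of tuple is a str literal

str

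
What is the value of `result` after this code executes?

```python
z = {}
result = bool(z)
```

z = {}; result = False

False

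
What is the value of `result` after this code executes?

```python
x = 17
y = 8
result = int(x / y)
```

x = 17; y = 8; result = 2

2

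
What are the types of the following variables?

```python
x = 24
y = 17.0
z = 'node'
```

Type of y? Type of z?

y is assigned a number with a decimal point, so it is a float; z is assigned a quoted string literal, so it is a str

float, str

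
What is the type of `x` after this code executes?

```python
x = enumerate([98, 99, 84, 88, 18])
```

enumerate() returns an enumerate object

enumerate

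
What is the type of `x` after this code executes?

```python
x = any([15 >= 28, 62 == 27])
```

any() returns bool

bool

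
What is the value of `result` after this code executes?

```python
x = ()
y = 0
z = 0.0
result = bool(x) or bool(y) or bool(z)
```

x = (); y = 0; z = 0.0; result = False

False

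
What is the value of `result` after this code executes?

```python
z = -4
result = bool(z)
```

z = -4; result = True

True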